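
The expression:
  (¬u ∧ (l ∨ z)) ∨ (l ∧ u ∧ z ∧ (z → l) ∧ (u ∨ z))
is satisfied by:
  {z: True, l: True, u: False}
  {z: True, l: False, u: False}
  {l: True, z: False, u: False}
  {z: True, u: True, l: True}


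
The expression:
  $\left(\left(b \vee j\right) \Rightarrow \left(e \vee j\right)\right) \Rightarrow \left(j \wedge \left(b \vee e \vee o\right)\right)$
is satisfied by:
  {o: True, b: True, j: True, e: False}
  {o: True, j: True, b: False, e: False}
  {b: True, j: True, o: False, e: False}
  {e: True, o: True, j: True, b: True}
  {e: True, o: True, j: True, b: False}
  {e: True, j: True, b: True, o: False}
  {e: True, j: True, o: False, b: False}
  {o: True, b: True, e: False, j: False}
  {b: True, e: False, j: False, o: False}


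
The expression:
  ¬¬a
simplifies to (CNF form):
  a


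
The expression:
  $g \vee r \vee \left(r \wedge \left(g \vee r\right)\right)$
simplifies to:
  $g \vee r$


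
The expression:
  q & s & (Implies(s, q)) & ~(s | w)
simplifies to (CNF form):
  False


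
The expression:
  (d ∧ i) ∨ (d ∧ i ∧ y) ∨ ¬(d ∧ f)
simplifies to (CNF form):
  i ∨ ¬d ∨ ¬f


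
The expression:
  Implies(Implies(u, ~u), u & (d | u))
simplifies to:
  u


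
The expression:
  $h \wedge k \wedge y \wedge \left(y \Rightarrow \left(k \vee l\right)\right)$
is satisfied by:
  {h: True, y: True, k: True}


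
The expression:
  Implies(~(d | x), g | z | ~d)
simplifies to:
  True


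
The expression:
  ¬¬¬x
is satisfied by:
  {x: False}


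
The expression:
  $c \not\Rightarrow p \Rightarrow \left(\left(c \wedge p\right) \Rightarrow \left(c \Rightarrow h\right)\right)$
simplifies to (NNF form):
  $\text{True}$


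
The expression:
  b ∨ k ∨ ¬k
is always true.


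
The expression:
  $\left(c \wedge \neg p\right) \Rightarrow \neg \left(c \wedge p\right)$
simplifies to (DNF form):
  $\text{True}$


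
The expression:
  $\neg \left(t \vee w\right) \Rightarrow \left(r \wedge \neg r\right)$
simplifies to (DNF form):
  $t \vee w$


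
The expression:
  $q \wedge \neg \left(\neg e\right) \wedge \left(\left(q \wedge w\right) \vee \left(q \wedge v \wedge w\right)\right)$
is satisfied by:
  {e: True, w: True, q: True}


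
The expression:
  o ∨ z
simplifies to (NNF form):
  o ∨ z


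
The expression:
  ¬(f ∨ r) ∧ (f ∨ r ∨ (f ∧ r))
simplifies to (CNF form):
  False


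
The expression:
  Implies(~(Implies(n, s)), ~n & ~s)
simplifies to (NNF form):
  s | ~n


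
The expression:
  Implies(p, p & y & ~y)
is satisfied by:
  {p: False}


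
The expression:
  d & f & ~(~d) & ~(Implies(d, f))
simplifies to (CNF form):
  False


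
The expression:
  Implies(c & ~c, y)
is always true.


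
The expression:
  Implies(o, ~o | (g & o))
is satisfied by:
  {g: True, o: False}
  {o: False, g: False}
  {o: True, g: True}


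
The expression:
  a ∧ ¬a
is never true.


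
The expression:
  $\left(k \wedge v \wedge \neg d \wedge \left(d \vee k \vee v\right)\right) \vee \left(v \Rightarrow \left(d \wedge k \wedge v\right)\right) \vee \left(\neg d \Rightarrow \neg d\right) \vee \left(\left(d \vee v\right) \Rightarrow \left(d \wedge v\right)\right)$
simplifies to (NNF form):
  $\text{True}$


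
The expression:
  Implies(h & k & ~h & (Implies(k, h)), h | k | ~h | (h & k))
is always true.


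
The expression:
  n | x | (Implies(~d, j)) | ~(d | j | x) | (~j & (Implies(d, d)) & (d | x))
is always true.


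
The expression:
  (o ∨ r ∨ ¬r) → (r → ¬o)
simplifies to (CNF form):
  ¬o ∨ ¬r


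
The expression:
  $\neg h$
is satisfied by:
  {h: False}


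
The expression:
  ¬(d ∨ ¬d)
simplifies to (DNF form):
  False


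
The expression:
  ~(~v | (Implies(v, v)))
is never true.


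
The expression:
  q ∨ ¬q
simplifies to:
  True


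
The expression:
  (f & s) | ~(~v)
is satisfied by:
  {v: True, f: True, s: True}
  {v: True, f: True, s: False}
  {v: True, s: True, f: False}
  {v: True, s: False, f: False}
  {f: True, s: True, v: False}


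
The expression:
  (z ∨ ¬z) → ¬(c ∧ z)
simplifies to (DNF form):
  ¬c ∨ ¬z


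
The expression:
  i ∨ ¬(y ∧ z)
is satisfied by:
  {i: True, z: False, y: False}
  {z: False, y: False, i: False}
  {i: True, y: True, z: False}
  {y: True, z: False, i: False}
  {i: True, z: True, y: False}
  {z: True, i: False, y: False}
  {i: True, y: True, z: True}


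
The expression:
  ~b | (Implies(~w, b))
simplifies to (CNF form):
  True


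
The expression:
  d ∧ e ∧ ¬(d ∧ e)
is never true.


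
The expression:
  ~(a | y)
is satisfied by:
  {y: False, a: False}


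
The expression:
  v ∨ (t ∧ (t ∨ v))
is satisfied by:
  {t: True, v: True}
  {t: True, v: False}
  {v: True, t: False}


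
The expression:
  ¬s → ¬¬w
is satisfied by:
  {s: True, w: True}
  {s: True, w: False}
  {w: True, s: False}


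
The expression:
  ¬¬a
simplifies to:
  a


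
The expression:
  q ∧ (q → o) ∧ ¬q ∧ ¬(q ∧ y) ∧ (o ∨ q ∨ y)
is never true.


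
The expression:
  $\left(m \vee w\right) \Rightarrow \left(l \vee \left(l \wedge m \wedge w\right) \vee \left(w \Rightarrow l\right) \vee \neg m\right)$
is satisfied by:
  {l: True, w: False, m: False}
  {w: False, m: False, l: False}
  {l: True, m: True, w: False}
  {m: True, w: False, l: False}
  {l: True, w: True, m: False}
  {w: True, l: False, m: False}
  {l: True, m: True, w: True}


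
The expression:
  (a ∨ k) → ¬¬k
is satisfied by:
  {k: True, a: False}
  {a: False, k: False}
  {a: True, k: True}


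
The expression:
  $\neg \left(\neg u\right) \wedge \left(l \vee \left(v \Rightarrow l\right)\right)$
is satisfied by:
  {u: True, l: True, v: False}
  {u: True, v: False, l: False}
  {u: True, l: True, v: True}


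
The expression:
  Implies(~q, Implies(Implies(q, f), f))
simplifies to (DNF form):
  f | q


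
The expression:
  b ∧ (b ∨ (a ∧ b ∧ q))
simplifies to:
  b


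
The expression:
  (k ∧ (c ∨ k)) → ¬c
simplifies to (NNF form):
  ¬c ∨ ¬k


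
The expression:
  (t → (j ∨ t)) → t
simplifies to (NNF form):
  t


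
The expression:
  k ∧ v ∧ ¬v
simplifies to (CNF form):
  False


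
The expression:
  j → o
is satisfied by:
  {o: True, j: False}
  {j: False, o: False}
  {j: True, o: True}


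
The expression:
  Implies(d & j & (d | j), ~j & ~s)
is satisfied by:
  {d: False, j: False}
  {j: True, d: False}
  {d: True, j: False}


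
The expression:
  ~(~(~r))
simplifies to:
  ~r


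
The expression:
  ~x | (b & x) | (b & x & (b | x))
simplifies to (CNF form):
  b | ~x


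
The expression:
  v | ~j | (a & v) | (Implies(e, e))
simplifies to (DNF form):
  True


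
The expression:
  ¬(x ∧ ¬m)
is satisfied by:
  {m: True, x: False}
  {x: False, m: False}
  {x: True, m: True}


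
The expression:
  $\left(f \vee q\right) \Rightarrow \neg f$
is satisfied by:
  {f: False}


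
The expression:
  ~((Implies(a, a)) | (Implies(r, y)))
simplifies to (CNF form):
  False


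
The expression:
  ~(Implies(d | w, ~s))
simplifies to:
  s & (d | w)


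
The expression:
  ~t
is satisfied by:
  {t: False}


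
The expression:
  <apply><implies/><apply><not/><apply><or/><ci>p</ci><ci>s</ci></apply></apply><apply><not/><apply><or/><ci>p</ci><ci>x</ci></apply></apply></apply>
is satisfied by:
  {p: True, s: True, x: False}
  {p: True, s: False, x: False}
  {s: True, p: False, x: False}
  {p: False, s: False, x: False}
  {x: True, p: True, s: True}
  {x: True, p: True, s: False}
  {x: True, s: True, p: False}


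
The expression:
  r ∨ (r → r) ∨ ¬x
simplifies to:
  True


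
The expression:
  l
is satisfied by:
  {l: True}


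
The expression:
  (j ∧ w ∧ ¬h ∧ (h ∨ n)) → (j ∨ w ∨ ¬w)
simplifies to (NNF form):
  True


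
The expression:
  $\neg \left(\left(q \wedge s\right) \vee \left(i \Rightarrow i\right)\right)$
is never true.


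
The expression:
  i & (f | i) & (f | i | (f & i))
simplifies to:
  i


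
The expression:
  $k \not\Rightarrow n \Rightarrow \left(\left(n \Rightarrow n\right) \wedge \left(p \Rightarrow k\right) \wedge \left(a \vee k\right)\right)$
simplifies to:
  $\text{True}$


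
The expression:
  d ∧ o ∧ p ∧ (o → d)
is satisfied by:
  {p: True, d: True, o: True}


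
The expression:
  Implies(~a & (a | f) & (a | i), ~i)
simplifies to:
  a | ~f | ~i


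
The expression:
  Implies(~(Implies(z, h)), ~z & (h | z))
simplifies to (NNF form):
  h | ~z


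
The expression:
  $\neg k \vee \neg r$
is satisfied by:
  {k: False, r: False}
  {r: True, k: False}
  {k: True, r: False}


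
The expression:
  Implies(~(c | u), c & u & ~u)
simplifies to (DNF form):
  c | u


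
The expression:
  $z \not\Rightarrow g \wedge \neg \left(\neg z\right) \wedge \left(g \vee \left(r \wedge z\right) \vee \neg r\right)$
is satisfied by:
  {z: True, g: False}


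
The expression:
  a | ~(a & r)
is always true.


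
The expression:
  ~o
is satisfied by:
  {o: False}


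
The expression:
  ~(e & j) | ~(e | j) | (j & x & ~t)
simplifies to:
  ~e | ~j | (x & ~t)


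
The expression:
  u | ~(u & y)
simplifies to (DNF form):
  True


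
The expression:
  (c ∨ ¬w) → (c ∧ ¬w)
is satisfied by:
  {c: True, w: False}
  {w: True, c: False}


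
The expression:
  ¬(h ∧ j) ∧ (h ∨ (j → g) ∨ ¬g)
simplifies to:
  ¬h ∨ ¬j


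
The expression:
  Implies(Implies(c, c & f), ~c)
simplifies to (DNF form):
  ~c | ~f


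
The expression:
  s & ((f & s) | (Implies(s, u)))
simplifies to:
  s & (f | u)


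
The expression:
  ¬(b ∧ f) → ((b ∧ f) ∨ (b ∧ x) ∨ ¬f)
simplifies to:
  b ∨ ¬f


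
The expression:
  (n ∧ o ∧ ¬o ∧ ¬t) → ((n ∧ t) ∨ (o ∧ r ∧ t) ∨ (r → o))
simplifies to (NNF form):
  True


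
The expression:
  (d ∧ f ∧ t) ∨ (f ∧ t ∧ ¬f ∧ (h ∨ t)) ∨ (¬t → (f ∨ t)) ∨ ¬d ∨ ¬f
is always true.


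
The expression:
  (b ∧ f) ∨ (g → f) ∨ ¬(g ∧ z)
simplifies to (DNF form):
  f ∨ ¬g ∨ ¬z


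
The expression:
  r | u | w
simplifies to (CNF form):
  r | u | w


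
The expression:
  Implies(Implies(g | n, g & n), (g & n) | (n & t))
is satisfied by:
  {n: True, g: True}
  {n: True, g: False}
  {g: True, n: False}


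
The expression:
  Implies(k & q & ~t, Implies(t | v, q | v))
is always true.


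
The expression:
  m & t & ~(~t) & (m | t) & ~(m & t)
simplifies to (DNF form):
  False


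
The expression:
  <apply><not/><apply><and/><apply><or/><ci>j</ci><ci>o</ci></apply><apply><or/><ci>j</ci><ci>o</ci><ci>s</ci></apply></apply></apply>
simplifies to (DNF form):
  <apply><and/><apply><not/><ci>j</ci></apply><apply><not/><ci>o</ci></apply></apply>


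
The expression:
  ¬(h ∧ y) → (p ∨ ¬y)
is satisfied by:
  {p: True, h: True, y: False}
  {p: True, h: False, y: False}
  {h: True, p: False, y: False}
  {p: False, h: False, y: False}
  {y: True, p: True, h: True}
  {y: True, p: True, h: False}
  {y: True, h: True, p: False}


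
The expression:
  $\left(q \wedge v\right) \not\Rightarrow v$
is never true.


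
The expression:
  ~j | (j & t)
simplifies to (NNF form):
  t | ~j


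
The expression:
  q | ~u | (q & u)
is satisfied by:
  {q: True, u: False}
  {u: False, q: False}
  {u: True, q: True}


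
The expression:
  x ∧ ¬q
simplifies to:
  x ∧ ¬q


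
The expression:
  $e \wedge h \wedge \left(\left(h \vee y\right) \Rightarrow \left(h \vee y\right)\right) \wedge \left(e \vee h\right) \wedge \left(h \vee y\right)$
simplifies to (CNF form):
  $e \wedge h$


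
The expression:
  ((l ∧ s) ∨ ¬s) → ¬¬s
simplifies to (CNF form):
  s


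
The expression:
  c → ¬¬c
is always true.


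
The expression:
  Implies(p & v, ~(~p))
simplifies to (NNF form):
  True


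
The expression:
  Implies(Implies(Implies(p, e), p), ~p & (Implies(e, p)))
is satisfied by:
  {p: False}


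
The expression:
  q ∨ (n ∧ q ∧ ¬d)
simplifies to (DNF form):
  q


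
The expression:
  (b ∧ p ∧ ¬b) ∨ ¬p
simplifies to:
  ¬p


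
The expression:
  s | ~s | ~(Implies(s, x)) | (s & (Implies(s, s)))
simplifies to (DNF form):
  True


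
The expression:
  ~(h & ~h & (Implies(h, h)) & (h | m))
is always true.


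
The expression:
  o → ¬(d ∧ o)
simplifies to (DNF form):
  ¬d ∨ ¬o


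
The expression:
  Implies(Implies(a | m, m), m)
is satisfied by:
  {a: True, m: True}
  {a: True, m: False}
  {m: True, a: False}


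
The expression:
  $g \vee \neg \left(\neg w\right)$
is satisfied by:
  {g: True, w: True}
  {g: True, w: False}
  {w: True, g: False}


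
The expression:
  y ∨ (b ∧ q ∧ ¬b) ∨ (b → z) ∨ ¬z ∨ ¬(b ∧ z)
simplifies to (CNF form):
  True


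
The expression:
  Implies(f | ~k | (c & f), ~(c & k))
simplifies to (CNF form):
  ~c | ~f | ~k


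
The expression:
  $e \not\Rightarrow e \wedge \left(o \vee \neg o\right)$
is never true.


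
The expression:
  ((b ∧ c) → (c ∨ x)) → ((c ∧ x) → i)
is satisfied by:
  {i: True, c: False, x: False}
  {c: False, x: False, i: False}
  {i: True, x: True, c: False}
  {x: True, c: False, i: False}
  {i: True, c: True, x: False}
  {c: True, i: False, x: False}
  {i: True, x: True, c: True}


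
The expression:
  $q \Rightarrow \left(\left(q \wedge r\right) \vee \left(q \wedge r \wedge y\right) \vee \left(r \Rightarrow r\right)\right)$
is always true.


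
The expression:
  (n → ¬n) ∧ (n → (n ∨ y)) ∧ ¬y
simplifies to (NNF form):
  ¬n ∧ ¬y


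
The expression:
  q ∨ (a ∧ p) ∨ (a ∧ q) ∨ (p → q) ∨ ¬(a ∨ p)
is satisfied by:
  {a: True, q: True, p: False}
  {a: True, p: False, q: False}
  {q: True, p: False, a: False}
  {q: False, p: False, a: False}
  {a: True, q: True, p: True}
  {a: True, p: True, q: False}
  {q: True, p: True, a: False}


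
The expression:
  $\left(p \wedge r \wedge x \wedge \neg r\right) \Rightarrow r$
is always true.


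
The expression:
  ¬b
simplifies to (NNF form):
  ¬b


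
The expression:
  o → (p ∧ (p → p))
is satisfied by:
  {p: True, o: False}
  {o: False, p: False}
  {o: True, p: True}


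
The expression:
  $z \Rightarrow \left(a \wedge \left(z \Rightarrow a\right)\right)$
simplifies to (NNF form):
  $a \vee \neg z$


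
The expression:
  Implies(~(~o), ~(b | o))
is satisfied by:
  {o: False}


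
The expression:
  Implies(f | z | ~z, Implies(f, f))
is always true.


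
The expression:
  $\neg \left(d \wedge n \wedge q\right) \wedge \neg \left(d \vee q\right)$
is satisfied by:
  {q: False, d: False}


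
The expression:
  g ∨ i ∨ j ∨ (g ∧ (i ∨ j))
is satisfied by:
  {i: True, g: True, j: True}
  {i: True, g: True, j: False}
  {i: True, j: True, g: False}
  {i: True, j: False, g: False}
  {g: True, j: True, i: False}
  {g: True, j: False, i: False}
  {j: True, g: False, i: False}


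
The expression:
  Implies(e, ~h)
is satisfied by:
  {h: False, e: False}
  {e: True, h: False}
  {h: True, e: False}


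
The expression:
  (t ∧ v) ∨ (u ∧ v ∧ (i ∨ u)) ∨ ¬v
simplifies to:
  t ∨ u ∨ ¬v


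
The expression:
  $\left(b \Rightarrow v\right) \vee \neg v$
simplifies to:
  $\text{True}$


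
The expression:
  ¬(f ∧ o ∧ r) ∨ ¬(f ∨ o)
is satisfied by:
  {o: False, r: False, f: False}
  {f: True, o: False, r: False}
  {r: True, o: False, f: False}
  {f: True, r: True, o: False}
  {o: True, f: False, r: False}
  {f: True, o: True, r: False}
  {r: True, o: True, f: False}


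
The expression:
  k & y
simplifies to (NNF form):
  k & y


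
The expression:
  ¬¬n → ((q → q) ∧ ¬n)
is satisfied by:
  {n: False}


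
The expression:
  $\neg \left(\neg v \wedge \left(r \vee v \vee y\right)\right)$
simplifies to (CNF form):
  $\left(v \vee \neg r\right) \wedge \left(v \vee \neg y\right)$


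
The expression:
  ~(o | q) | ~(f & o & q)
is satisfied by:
  {o: False, q: False, f: False}
  {f: True, o: False, q: False}
  {q: True, o: False, f: False}
  {f: True, q: True, o: False}
  {o: True, f: False, q: False}
  {f: True, o: True, q: False}
  {q: True, o: True, f: False}


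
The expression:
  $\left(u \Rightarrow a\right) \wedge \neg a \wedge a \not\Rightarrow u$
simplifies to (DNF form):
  $\text{False}$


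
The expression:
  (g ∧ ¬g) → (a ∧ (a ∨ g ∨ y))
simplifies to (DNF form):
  True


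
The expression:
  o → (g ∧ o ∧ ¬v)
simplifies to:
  (g ∧ ¬v) ∨ ¬o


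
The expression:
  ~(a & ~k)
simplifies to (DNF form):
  k | ~a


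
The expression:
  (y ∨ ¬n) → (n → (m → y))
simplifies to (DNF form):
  True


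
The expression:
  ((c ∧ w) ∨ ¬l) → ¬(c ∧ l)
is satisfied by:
  {l: False, c: False, w: False}
  {w: True, l: False, c: False}
  {c: True, l: False, w: False}
  {w: True, c: True, l: False}
  {l: True, w: False, c: False}
  {w: True, l: True, c: False}
  {c: True, l: True, w: False}


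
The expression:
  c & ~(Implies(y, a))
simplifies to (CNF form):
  c & y & ~a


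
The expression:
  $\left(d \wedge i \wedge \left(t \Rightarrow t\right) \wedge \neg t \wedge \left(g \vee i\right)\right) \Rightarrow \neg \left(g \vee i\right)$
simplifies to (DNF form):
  $t \vee \neg d \vee \neg i$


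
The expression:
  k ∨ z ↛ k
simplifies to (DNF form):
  k ∨ z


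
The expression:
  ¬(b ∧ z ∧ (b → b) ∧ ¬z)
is always true.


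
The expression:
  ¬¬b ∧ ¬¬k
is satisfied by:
  {b: True, k: True}


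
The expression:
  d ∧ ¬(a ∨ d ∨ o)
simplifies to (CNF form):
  False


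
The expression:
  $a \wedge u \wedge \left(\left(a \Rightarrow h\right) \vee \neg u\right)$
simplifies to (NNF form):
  $a \wedge h \wedge u$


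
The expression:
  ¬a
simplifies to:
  ¬a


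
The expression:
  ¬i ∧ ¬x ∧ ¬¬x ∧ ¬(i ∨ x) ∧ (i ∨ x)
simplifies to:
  False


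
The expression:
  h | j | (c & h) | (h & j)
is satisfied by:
  {h: True, j: True}
  {h: True, j: False}
  {j: True, h: False}


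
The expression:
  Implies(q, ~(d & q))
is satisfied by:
  {q: False, d: False}
  {d: True, q: False}
  {q: True, d: False}


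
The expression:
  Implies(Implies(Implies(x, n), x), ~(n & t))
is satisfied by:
  {x: False, t: False, n: False}
  {n: True, x: False, t: False}
  {t: True, x: False, n: False}
  {n: True, t: True, x: False}
  {x: True, n: False, t: False}
  {n: True, x: True, t: False}
  {t: True, x: True, n: False}


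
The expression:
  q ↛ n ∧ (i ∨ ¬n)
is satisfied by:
  {q: True, n: False}


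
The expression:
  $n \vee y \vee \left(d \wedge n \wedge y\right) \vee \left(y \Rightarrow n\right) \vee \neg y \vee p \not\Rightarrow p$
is always true.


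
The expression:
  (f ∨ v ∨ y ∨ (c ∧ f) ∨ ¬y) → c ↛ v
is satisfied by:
  {c: True, v: False}


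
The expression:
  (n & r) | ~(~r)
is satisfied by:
  {r: True}


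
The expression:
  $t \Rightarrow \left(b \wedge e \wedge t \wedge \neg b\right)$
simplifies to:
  $\neg t$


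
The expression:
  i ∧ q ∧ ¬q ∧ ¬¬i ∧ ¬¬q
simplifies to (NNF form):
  False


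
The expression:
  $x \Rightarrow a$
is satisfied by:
  {a: True, x: False}
  {x: False, a: False}
  {x: True, a: True}


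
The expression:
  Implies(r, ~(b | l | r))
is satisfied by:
  {r: False}


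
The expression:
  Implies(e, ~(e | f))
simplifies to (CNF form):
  ~e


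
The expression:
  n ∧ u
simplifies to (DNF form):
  n ∧ u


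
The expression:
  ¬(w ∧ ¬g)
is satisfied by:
  {g: True, w: False}
  {w: False, g: False}
  {w: True, g: True}


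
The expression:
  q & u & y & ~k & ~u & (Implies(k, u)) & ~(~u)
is never true.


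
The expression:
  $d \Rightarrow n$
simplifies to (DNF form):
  $n \vee \neg d$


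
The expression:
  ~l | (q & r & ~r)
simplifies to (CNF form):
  ~l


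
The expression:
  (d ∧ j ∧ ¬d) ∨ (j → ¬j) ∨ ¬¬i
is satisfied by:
  {i: True, j: False}
  {j: False, i: False}
  {j: True, i: True}


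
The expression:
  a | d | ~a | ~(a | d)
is always true.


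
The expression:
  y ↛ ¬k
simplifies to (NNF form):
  k ∧ y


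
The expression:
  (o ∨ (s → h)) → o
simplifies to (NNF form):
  o ∨ (s ∧ ¬h)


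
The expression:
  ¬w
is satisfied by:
  {w: False}


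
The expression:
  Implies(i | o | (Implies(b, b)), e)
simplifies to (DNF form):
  e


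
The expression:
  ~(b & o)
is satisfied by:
  {o: False, b: False}
  {b: True, o: False}
  {o: True, b: False}


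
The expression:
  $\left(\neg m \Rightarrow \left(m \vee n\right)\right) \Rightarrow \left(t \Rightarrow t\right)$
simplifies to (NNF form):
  $\text{True}$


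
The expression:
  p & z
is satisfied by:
  {z: True, p: True}


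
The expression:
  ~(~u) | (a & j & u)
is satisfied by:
  {u: True}


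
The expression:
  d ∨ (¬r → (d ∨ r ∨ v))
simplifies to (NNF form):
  d ∨ r ∨ v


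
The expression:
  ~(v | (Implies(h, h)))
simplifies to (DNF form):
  False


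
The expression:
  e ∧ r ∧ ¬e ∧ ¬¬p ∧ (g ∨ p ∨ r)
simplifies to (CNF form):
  False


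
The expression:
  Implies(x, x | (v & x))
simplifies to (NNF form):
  True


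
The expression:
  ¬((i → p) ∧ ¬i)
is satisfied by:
  {i: True}


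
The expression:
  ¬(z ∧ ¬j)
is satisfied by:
  {j: True, z: False}
  {z: False, j: False}
  {z: True, j: True}


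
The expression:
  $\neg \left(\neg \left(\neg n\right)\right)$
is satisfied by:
  {n: False}


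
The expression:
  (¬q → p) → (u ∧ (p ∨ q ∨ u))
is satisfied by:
  {u: True, p: False, q: False}
  {q: True, u: True, p: False}
  {u: True, p: True, q: False}
  {q: True, u: True, p: True}
  {q: False, p: False, u: False}


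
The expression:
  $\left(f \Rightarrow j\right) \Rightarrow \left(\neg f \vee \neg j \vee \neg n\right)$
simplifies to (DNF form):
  $\neg f \vee \neg j \vee \neg n$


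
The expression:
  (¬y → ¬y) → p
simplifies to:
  p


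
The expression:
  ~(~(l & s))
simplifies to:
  l & s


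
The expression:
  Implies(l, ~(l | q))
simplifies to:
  ~l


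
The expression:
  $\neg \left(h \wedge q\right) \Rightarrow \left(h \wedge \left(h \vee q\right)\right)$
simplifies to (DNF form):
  $h$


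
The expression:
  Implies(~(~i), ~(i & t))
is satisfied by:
  {t: False, i: False}
  {i: True, t: False}
  {t: True, i: False}


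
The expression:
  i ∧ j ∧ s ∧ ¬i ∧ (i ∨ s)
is never true.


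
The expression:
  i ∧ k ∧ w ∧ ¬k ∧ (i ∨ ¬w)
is never true.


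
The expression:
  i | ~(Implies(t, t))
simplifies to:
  i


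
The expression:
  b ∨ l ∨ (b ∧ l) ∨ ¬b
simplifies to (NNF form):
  True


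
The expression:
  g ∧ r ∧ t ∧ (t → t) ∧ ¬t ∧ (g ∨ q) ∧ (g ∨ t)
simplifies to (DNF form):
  False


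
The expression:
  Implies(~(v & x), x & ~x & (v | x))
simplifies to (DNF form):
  v & x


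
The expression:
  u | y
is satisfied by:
  {y: True, u: True}
  {y: True, u: False}
  {u: True, y: False}


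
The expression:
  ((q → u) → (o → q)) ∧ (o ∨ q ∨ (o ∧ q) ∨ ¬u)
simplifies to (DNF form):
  q ∨ (¬o ∧ ¬u)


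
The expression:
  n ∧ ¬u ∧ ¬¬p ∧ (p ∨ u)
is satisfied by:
  {p: True, n: True, u: False}


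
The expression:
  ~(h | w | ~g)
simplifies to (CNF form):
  g & ~h & ~w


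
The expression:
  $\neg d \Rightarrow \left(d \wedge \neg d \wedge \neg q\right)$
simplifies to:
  $d$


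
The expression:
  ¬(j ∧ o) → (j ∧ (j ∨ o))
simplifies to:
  j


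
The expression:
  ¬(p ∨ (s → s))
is never true.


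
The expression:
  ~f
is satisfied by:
  {f: False}


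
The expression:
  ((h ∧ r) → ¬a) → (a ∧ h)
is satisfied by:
  {a: True, h: True}


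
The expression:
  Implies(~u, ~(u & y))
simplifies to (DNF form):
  True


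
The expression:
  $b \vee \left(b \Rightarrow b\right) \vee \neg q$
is always true.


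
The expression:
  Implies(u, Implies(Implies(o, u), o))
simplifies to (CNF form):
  o | ~u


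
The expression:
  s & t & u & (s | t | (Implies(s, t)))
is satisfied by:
  {t: True, u: True, s: True}


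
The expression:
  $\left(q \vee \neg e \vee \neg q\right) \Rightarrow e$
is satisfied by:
  {e: True}


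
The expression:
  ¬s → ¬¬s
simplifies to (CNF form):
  s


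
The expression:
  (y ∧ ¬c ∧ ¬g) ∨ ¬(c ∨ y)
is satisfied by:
  {g: False, c: False, y: False}
  {y: True, g: False, c: False}
  {g: True, y: False, c: False}


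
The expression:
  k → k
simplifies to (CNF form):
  True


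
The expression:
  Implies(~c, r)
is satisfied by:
  {r: True, c: True}
  {r: True, c: False}
  {c: True, r: False}


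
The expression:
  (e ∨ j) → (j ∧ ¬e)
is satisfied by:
  {e: False}


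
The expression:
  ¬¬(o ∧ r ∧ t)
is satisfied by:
  {t: True, r: True, o: True}


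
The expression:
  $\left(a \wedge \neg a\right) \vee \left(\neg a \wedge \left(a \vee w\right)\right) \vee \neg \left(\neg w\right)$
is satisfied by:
  {w: True}


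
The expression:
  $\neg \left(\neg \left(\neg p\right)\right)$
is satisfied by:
  {p: False}


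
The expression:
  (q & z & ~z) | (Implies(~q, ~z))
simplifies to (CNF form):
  q | ~z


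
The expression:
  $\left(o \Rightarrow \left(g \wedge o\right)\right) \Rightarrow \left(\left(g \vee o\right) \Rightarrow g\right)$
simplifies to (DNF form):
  $\text{True}$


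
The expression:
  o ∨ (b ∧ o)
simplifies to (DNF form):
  o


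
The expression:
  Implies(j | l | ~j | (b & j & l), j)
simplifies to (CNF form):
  j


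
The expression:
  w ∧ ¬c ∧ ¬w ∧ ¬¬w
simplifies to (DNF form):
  False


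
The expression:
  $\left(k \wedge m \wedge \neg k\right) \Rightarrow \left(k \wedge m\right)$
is always true.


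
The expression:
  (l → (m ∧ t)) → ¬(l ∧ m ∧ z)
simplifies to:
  ¬l ∨ ¬m ∨ ¬t ∨ ¬z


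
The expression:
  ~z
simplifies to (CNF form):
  ~z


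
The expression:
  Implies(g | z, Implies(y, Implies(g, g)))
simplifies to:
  True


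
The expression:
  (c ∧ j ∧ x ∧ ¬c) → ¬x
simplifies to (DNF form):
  True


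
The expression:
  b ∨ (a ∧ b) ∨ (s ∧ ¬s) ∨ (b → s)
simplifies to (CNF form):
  True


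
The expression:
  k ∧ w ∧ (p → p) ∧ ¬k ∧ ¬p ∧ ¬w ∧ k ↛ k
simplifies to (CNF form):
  False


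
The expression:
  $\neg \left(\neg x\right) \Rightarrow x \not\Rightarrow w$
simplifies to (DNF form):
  $\neg w \vee \neg x$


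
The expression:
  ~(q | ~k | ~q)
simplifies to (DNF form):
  False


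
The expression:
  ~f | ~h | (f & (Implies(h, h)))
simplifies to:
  True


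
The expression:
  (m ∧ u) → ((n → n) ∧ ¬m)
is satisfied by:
  {u: False, m: False}
  {m: True, u: False}
  {u: True, m: False}


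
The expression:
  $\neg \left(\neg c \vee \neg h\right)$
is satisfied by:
  {h: True, c: True}


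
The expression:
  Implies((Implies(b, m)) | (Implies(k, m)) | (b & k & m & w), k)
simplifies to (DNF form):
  k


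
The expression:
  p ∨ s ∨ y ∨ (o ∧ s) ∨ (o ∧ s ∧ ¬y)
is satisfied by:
  {y: True, p: True, s: True}
  {y: True, p: True, s: False}
  {y: True, s: True, p: False}
  {y: True, s: False, p: False}
  {p: True, s: True, y: False}
  {p: True, s: False, y: False}
  {s: True, p: False, y: False}


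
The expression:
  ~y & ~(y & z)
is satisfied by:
  {y: False}


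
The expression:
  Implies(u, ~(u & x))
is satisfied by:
  {u: False, x: False}
  {x: True, u: False}
  {u: True, x: False}


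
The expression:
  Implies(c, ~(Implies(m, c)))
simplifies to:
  ~c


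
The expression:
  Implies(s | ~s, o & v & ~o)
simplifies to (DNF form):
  False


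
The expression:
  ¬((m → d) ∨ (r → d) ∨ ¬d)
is never true.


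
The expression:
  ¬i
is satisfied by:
  {i: False}


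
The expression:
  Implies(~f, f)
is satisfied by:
  {f: True}


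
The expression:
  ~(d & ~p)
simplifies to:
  p | ~d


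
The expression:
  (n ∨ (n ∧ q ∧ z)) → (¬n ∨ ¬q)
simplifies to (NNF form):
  ¬n ∨ ¬q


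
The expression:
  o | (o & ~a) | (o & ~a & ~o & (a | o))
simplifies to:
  o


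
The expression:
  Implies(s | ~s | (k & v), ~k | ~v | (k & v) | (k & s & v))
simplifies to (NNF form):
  True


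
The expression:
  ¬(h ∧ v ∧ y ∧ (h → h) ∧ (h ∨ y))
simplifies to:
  ¬h ∨ ¬v ∨ ¬y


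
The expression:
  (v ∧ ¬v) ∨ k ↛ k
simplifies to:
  False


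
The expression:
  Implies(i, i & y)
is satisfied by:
  {y: True, i: False}
  {i: False, y: False}
  {i: True, y: True}


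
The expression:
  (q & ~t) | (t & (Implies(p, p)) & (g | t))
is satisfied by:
  {t: True, q: True}
  {t: True, q: False}
  {q: True, t: False}


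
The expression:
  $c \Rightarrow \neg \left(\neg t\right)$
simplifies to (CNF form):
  $t \vee \neg c$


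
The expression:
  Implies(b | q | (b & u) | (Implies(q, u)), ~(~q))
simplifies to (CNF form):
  q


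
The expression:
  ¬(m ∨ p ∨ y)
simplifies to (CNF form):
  ¬m ∧ ¬p ∧ ¬y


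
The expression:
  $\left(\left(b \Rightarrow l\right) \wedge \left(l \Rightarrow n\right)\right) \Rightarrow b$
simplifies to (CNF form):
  $\left(b \vee l\right) \wedge \left(b \vee \neg n\right)$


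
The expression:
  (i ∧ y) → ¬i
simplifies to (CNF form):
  ¬i ∨ ¬y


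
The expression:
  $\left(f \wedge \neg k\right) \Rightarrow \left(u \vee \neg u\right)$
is always true.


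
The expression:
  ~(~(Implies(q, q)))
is always true.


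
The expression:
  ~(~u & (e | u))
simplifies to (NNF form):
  u | ~e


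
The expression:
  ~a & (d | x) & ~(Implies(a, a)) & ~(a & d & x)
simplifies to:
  False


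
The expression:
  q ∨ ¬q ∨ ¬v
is always true.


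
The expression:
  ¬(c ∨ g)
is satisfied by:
  {g: False, c: False}


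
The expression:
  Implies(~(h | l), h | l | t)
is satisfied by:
  {t: True, l: True, h: True}
  {t: True, l: True, h: False}
  {t: True, h: True, l: False}
  {t: True, h: False, l: False}
  {l: True, h: True, t: False}
  {l: True, h: False, t: False}
  {h: True, l: False, t: False}


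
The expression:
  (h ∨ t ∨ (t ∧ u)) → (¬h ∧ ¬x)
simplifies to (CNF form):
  ¬h ∧ (¬t ∨ ¬x)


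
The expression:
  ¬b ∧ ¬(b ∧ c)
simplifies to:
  ¬b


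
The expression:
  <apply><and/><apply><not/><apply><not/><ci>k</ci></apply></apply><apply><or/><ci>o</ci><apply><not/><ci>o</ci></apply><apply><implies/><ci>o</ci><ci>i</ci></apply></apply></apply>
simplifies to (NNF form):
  <ci>k</ci>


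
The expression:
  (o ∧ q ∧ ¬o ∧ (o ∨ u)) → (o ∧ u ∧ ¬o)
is always true.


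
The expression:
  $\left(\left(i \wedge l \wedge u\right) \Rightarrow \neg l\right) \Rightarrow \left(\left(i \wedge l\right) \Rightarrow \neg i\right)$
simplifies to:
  $u \vee \neg i \vee \neg l$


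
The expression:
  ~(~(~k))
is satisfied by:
  {k: False}


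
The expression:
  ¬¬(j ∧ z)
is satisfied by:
  {z: True, j: True}


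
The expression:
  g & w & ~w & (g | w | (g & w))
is never true.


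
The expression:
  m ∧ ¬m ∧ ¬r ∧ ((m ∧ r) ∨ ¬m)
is never true.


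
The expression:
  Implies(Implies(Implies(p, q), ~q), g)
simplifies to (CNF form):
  g | q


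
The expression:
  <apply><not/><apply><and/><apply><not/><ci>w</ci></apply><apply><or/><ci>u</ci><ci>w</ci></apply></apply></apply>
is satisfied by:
  {w: True, u: False}
  {u: False, w: False}
  {u: True, w: True}


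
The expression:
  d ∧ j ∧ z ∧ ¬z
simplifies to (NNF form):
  False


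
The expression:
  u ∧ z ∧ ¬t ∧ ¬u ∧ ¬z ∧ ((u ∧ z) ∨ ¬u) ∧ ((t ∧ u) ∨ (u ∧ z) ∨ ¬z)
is never true.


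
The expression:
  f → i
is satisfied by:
  {i: True, f: False}
  {f: False, i: False}
  {f: True, i: True}


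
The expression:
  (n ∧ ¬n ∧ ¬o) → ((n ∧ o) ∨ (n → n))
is always true.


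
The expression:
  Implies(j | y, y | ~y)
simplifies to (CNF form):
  True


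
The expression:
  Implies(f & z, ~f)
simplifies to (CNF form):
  ~f | ~z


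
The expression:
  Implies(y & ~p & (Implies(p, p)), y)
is always true.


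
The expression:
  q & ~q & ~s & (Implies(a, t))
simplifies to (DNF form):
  False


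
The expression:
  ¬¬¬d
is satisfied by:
  {d: False}


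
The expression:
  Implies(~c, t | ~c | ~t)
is always true.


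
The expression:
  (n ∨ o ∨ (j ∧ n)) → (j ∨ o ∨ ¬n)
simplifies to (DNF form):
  j ∨ o ∨ ¬n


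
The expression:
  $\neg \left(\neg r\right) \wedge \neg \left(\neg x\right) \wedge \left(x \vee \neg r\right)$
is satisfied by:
  {r: True, x: True}


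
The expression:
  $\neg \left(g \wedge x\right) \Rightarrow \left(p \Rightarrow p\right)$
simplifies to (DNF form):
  $\text{True}$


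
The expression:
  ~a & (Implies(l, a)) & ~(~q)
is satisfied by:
  {q: True, l: False, a: False}


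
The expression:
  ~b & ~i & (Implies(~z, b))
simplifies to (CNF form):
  z & ~b & ~i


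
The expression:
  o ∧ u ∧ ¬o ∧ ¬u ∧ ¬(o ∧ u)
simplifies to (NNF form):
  False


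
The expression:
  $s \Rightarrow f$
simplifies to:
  $f \vee \neg s$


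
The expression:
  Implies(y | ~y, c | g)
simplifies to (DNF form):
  c | g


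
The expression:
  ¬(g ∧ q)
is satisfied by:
  {g: False, q: False}
  {q: True, g: False}
  {g: True, q: False}


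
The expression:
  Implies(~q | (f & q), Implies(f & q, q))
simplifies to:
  True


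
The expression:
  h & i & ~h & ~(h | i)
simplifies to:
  False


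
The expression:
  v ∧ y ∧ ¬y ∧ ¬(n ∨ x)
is never true.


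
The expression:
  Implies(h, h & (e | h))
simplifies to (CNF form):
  True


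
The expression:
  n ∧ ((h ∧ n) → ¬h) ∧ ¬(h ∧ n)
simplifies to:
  n ∧ ¬h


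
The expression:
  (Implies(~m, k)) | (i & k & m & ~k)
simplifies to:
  k | m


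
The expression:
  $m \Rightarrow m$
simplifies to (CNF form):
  $\text{True}$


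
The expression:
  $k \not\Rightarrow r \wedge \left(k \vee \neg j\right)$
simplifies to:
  $k \wedge \neg r$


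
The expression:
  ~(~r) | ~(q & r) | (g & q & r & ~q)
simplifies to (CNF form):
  True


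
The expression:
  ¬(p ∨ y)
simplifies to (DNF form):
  ¬p ∧ ¬y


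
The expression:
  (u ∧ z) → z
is always true.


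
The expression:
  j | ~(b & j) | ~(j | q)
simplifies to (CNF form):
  True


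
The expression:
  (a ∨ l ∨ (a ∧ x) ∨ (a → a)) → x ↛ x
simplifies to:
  False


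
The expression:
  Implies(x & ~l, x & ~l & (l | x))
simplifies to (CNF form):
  True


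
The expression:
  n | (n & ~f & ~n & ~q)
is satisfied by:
  {n: True}


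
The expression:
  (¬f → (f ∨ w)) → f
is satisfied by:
  {f: True, w: False}
  {w: False, f: False}
  {w: True, f: True}


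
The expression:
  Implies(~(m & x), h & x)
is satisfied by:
  {m: True, h: True, x: True}
  {m: True, x: True, h: False}
  {h: True, x: True, m: False}


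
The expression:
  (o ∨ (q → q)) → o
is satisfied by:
  {o: True}


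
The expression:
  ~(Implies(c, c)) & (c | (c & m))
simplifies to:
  False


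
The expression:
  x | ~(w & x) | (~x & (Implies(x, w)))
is always true.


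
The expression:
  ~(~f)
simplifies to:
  f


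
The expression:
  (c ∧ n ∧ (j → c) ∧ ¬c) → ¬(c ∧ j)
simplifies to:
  True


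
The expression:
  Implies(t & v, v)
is always true.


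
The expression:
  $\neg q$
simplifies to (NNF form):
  $\neg q$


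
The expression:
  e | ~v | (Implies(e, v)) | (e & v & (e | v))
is always true.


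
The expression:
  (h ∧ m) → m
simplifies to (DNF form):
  True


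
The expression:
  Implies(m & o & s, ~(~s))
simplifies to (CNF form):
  True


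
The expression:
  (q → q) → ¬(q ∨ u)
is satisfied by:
  {q: False, u: False}


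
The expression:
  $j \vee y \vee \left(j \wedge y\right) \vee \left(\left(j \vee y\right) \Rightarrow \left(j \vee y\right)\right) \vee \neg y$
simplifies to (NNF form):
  $\text{True}$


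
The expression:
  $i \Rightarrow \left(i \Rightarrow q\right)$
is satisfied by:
  {q: True, i: False}
  {i: False, q: False}
  {i: True, q: True}


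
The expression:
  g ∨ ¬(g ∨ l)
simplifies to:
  g ∨ ¬l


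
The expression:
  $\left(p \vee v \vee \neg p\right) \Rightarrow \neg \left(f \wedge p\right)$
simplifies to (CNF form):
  $\neg f \vee \neg p$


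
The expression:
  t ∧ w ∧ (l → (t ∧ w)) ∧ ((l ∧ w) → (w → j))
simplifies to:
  t ∧ w ∧ (j ∨ ¬l)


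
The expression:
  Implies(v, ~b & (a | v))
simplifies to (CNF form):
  ~b | ~v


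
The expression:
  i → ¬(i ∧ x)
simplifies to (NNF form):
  ¬i ∨ ¬x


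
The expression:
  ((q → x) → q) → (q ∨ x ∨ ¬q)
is always true.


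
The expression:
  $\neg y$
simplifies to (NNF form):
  $\neg y$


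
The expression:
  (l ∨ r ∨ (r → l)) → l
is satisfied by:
  {l: True}


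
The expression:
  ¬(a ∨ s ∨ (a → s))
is never true.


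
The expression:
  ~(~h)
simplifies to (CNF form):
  h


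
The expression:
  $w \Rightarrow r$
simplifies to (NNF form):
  $r \vee \neg w$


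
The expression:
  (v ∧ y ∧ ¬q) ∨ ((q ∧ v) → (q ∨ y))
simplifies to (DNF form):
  True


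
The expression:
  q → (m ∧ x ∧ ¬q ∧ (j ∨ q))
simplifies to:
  ¬q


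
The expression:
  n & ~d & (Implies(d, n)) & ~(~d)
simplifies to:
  False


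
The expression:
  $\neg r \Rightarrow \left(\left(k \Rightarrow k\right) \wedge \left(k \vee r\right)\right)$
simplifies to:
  $k \vee r$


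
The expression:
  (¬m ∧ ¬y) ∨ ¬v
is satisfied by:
  {y: False, v: False, m: False}
  {m: True, y: False, v: False}
  {y: True, m: False, v: False}
  {m: True, y: True, v: False}
  {v: True, m: False, y: False}
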